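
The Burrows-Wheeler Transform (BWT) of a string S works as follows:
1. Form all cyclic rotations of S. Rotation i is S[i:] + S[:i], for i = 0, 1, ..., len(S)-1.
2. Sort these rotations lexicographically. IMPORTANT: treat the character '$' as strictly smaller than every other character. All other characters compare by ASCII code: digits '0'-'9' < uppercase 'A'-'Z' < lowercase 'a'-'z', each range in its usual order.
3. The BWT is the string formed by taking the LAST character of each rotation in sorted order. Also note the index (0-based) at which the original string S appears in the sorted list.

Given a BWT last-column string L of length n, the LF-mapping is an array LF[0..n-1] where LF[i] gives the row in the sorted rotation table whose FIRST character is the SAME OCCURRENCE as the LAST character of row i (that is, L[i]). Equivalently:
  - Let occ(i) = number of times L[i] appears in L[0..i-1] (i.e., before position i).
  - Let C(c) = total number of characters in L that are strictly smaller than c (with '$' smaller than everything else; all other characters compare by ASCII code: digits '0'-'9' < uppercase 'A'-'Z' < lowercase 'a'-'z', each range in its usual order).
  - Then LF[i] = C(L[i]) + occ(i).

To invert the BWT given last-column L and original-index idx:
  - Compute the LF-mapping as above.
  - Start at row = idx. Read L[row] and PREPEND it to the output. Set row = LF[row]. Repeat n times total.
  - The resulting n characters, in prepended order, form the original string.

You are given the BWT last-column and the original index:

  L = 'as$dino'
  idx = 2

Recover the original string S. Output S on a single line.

Answer: dinosa$

Derivation:
LF mapping: 1 6 0 2 3 4 5
Walk LF starting at row 2, prepending L[row]:
  step 1: row=2, L[2]='$', prepend. Next row=LF[2]=0
  step 2: row=0, L[0]='a', prepend. Next row=LF[0]=1
  step 3: row=1, L[1]='s', prepend. Next row=LF[1]=6
  step 4: row=6, L[6]='o', prepend. Next row=LF[6]=5
  step 5: row=5, L[5]='n', prepend. Next row=LF[5]=4
  step 6: row=4, L[4]='i', prepend. Next row=LF[4]=3
  step 7: row=3, L[3]='d', prepend. Next row=LF[3]=2
Reversed output: dinosa$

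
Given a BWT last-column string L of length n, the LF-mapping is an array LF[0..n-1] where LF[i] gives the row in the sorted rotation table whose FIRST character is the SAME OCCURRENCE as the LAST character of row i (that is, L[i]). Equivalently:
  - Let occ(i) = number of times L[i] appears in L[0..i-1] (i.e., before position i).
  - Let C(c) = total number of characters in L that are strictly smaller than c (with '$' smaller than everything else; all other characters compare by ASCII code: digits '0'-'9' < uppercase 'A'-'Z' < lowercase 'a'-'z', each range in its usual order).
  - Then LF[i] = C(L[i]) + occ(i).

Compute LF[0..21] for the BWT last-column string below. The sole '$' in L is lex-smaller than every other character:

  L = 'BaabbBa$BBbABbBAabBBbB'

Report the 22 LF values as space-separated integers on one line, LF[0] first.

Answer: 3 12 13 16 17 4 14 0 5 6 18 1 7 19 8 2 15 20 9 10 21 11

Derivation:
Char counts: '$':1, 'A':2, 'B':9, 'a':4, 'b':6
C (first-col start): C('$')=0, C('A')=1, C('B')=3, C('a')=12, C('b')=16
L[0]='B': occ=0, LF[0]=C('B')+0=3+0=3
L[1]='a': occ=0, LF[1]=C('a')+0=12+0=12
L[2]='a': occ=1, LF[2]=C('a')+1=12+1=13
L[3]='b': occ=0, LF[3]=C('b')+0=16+0=16
L[4]='b': occ=1, LF[4]=C('b')+1=16+1=17
L[5]='B': occ=1, LF[5]=C('B')+1=3+1=4
L[6]='a': occ=2, LF[6]=C('a')+2=12+2=14
L[7]='$': occ=0, LF[7]=C('$')+0=0+0=0
L[8]='B': occ=2, LF[8]=C('B')+2=3+2=5
L[9]='B': occ=3, LF[9]=C('B')+3=3+3=6
L[10]='b': occ=2, LF[10]=C('b')+2=16+2=18
L[11]='A': occ=0, LF[11]=C('A')+0=1+0=1
L[12]='B': occ=4, LF[12]=C('B')+4=3+4=7
L[13]='b': occ=3, LF[13]=C('b')+3=16+3=19
L[14]='B': occ=5, LF[14]=C('B')+5=3+5=8
L[15]='A': occ=1, LF[15]=C('A')+1=1+1=2
L[16]='a': occ=3, LF[16]=C('a')+3=12+3=15
L[17]='b': occ=4, LF[17]=C('b')+4=16+4=20
L[18]='B': occ=6, LF[18]=C('B')+6=3+6=9
L[19]='B': occ=7, LF[19]=C('B')+7=3+7=10
L[20]='b': occ=5, LF[20]=C('b')+5=16+5=21
L[21]='B': occ=8, LF[21]=C('B')+8=3+8=11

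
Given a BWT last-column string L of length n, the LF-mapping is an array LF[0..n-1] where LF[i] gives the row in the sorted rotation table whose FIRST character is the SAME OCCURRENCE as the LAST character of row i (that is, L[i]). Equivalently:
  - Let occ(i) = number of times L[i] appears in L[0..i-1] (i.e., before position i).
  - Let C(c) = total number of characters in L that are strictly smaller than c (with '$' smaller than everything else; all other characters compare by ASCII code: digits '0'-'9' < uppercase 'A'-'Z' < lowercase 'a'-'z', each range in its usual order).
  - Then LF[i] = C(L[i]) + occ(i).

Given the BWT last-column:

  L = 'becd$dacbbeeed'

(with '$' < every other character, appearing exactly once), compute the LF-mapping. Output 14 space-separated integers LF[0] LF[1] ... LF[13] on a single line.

Answer: 2 10 5 7 0 8 1 6 3 4 11 12 13 9

Derivation:
Char counts: '$':1, 'a':1, 'b':3, 'c':2, 'd':3, 'e':4
C (first-col start): C('$')=0, C('a')=1, C('b')=2, C('c')=5, C('d')=7, C('e')=10
L[0]='b': occ=0, LF[0]=C('b')+0=2+0=2
L[1]='e': occ=0, LF[1]=C('e')+0=10+0=10
L[2]='c': occ=0, LF[2]=C('c')+0=5+0=5
L[3]='d': occ=0, LF[3]=C('d')+0=7+0=7
L[4]='$': occ=0, LF[4]=C('$')+0=0+0=0
L[5]='d': occ=1, LF[5]=C('d')+1=7+1=8
L[6]='a': occ=0, LF[6]=C('a')+0=1+0=1
L[7]='c': occ=1, LF[7]=C('c')+1=5+1=6
L[8]='b': occ=1, LF[8]=C('b')+1=2+1=3
L[9]='b': occ=2, LF[9]=C('b')+2=2+2=4
L[10]='e': occ=1, LF[10]=C('e')+1=10+1=11
L[11]='e': occ=2, LF[11]=C('e')+2=10+2=12
L[12]='e': occ=3, LF[12]=C('e')+3=10+3=13
L[13]='d': occ=2, LF[13]=C('d')+2=7+2=9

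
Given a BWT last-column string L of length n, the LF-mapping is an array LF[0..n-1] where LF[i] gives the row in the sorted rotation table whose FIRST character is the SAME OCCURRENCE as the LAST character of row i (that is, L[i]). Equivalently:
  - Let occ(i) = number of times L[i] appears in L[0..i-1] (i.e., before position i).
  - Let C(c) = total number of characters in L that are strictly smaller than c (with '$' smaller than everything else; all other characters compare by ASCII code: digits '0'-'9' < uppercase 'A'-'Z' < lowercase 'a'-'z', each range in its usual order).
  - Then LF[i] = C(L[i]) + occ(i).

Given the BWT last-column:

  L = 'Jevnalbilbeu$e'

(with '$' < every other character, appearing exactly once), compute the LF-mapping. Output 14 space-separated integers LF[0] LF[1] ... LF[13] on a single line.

Answer: 1 5 13 11 2 9 3 8 10 4 6 12 0 7

Derivation:
Char counts: '$':1, 'J':1, 'a':1, 'b':2, 'e':3, 'i':1, 'l':2, 'n':1, 'u':1, 'v':1
C (first-col start): C('$')=0, C('J')=1, C('a')=2, C('b')=3, C('e')=5, C('i')=8, C('l')=9, C('n')=11, C('u')=12, C('v')=13
L[0]='J': occ=0, LF[0]=C('J')+0=1+0=1
L[1]='e': occ=0, LF[1]=C('e')+0=5+0=5
L[2]='v': occ=0, LF[2]=C('v')+0=13+0=13
L[3]='n': occ=0, LF[3]=C('n')+0=11+0=11
L[4]='a': occ=0, LF[4]=C('a')+0=2+0=2
L[5]='l': occ=0, LF[5]=C('l')+0=9+0=9
L[6]='b': occ=0, LF[6]=C('b')+0=3+0=3
L[7]='i': occ=0, LF[7]=C('i')+0=8+0=8
L[8]='l': occ=1, LF[8]=C('l')+1=9+1=10
L[9]='b': occ=1, LF[9]=C('b')+1=3+1=4
L[10]='e': occ=1, LF[10]=C('e')+1=5+1=6
L[11]='u': occ=0, LF[11]=C('u')+0=12+0=12
L[12]='$': occ=0, LF[12]=C('$')+0=0+0=0
L[13]='e': occ=2, LF[13]=C('e')+2=5+2=7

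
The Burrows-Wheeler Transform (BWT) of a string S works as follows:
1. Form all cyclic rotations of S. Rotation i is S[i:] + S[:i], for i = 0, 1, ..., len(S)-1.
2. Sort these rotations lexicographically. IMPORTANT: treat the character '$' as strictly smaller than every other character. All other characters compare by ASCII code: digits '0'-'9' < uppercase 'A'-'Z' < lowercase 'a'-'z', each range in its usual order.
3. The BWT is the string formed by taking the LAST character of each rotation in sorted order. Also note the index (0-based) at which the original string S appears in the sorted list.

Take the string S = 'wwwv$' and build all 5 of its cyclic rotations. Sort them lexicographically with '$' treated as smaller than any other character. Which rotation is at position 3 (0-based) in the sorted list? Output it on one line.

Answer: wwv$w

Derivation:
All 5 rotations (rotation i = S[i:]+S[:i]):
  rot[0] = wwwv$
  rot[1] = wwv$w
  rot[2] = wv$ww
  rot[3] = v$www
  rot[4] = $wwwv
Sorted (with $ < everything):
  sorted[0] = $wwwv
  sorted[1] = v$www
  sorted[2] = wv$ww
  sorted[3] = wwv$w
  sorted[4] = wwwv$
sorted[3] = wwv$w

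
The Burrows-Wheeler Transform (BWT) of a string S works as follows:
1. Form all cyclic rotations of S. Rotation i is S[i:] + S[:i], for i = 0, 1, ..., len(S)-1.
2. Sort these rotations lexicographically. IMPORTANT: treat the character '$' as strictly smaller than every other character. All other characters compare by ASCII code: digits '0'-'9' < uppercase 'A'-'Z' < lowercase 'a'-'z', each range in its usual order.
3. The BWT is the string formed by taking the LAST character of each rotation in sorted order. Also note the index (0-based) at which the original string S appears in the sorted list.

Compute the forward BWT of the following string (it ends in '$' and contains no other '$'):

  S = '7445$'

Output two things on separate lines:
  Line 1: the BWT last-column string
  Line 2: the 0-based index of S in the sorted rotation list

Answer: 5744$
4

Derivation:
All 5 rotations (rotation i = S[i:]+S[:i]):
  rot[0] = 7445$
  rot[1] = 445$7
  rot[2] = 45$74
  rot[3] = 5$744
  rot[4] = $7445
Sorted (with $ < everything):
  sorted[0] = $7445  (last char: '5')
  sorted[1] = 445$7  (last char: '7')
  sorted[2] = 45$74  (last char: '4')
  sorted[3] = 5$744  (last char: '4')
  sorted[4] = 7445$  (last char: '$')
Last column: 5744$
Original string S is at sorted index 4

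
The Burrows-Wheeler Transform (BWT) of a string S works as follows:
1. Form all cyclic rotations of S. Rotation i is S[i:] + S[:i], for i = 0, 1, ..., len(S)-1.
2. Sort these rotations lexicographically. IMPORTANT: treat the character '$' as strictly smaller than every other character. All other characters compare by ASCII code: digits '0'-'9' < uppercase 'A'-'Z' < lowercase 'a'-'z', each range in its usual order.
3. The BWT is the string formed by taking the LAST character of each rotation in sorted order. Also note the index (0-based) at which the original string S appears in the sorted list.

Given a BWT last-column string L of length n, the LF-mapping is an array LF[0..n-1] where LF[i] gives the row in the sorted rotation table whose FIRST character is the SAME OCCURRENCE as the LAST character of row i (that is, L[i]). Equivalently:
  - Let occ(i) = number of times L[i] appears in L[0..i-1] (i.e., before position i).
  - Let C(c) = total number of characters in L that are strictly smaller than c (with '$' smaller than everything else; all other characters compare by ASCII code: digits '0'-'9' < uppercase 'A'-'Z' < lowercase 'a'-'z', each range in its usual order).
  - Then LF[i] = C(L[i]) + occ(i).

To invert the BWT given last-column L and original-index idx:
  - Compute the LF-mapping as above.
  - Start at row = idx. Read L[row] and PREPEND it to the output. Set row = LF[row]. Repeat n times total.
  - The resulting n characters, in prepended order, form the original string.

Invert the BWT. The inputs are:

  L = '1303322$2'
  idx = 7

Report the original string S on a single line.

LF mapping: 2 6 1 7 8 3 4 0 5
Walk LF starting at row 7, prepending L[row]:
  step 1: row=7, L[7]='$', prepend. Next row=LF[7]=0
  step 2: row=0, L[0]='1', prepend. Next row=LF[0]=2
  step 3: row=2, L[2]='0', prepend. Next row=LF[2]=1
  step 4: row=1, L[1]='3', prepend. Next row=LF[1]=6
  step 5: row=6, L[6]='2', prepend. Next row=LF[6]=4
  step 6: row=4, L[4]='3', prepend. Next row=LF[4]=8
  step 7: row=8, L[8]='2', prepend. Next row=LF[8]=5
  step 8: row=5, L[5]='2', prepend. Next row=LF[5]=3
  step 9: row=3, L[3]='3', prepend. Next row=LF[3]=7
Reversed output: 32232301$

Answer: 32232301$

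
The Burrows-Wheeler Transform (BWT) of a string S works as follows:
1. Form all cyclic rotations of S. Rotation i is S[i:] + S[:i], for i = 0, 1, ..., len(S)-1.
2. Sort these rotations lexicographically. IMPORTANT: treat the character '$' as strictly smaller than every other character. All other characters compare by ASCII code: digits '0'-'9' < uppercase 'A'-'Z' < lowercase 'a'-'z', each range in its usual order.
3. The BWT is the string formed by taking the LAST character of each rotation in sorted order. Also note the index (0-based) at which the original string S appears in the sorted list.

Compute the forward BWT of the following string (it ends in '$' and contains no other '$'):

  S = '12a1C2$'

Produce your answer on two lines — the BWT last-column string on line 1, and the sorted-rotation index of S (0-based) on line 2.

Answer: 2$aC112
1

Derivation:
All 7 rotations (rotation i = S[i:]+S[:i]):
  rot[0] = 12a1C2$
  rot[1] = 2a1C2$1
  rot[2] = a1C2$12
  rot[3] = 1C2$12a
  rot[4] = C2$12a1
  rot[5] = 2$12a1C
  rot[6] = $12a1C2
Sorted (with $ < everything):
  sorted[0] = $12a1C2  (last char: '2')
  sorted[1] = 12a1C2$  (last char: '$')
  sorted[2] = 1C2$12a  (last char: 'a')
  sorted[3] = 2$12a1C  (last char: 'C')
  sorted[4] = 2a1C2$1  (last char: '1')
  sorted[5] = C2$12a1  (last char: '1')
  sorted[6] = a1C2$12  (last char: '2')
Last column: 2$aC112
Original string S is at sorted index 1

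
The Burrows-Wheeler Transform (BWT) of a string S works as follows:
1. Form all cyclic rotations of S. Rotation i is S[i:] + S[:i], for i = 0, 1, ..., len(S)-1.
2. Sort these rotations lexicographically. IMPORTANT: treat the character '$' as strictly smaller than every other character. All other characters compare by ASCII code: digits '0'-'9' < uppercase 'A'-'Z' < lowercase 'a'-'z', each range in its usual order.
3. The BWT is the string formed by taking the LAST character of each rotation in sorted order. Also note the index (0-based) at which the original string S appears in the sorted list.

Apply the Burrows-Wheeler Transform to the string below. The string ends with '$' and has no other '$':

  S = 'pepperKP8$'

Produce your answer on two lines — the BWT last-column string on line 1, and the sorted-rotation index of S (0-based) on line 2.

Answer: 8PrKpp$pee
6

Derivation:
All 10 rotations (rotation i = S[i:]+S[:i]):
  rot[0] = pepperKP8$
  rot[1] = epperKP8$p
  rot[2] = pperKP8$pe
  rot[3] = perKP8$pep
  rot[4] = erKP8$pepp
  rot[5] = rKP8$peppe
  rot[6] = KP8$pepper
  rot[7] = P8$pepperK
  rot[8] = 8$pepperKP
  rot[9] = $pepperKP8
Sorted (with $ < everything):
  sorted[0] = $pepperKP8  (last char: '8')
  sorted[1] = 8$pepperKP  (last char: 'P')
  sorted[2] = KP8$pepper  (last char: 'r')
  sorted[3] = P8$pepperK  (last char: 'K')
  sorted[4] = epperKP8$p  (last char: 'p')
  sorted[5] = erKP8$pepp  (last char: 'p')
  sorted[6] = pepperKP8$  (last char: '$')
  sorted[7] = perKP8$pep  (last char: 'p')
  sorted[8] = pperKP8$pe  (last char: 'e')
  sorted[9] = rKP8$peppe  (last char: 'e')
Last column: 8PrKpp$pee
Original string S is at sorted index 6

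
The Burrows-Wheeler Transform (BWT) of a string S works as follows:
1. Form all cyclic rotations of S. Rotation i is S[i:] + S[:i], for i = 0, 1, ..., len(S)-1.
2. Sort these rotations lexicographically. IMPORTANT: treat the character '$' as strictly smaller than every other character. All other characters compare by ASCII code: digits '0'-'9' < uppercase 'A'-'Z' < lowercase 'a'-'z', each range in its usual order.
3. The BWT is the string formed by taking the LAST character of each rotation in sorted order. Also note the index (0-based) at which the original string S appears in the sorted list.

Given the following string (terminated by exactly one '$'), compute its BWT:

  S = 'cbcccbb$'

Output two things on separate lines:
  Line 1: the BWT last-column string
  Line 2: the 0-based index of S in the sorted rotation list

All 8 rotations (rotation i = S[i:]+S[:i]):
  rot[0] = cbcccbb$
  rot[1] = bcccbb$c
  rot[2] = cccbb$cb
  rot[3] = ccbb$cbc
  rot[4] = cbb$cbcc
  rot[5] = bb$cbccc
  rot[6] = b$cbcccb
  rot[7] = $cbcccbb
Sorted (with $ < everything):
  sorted[0] = $cbcccbb  (last char: 'b')
  sorted[1] = b$cbcccb  (last char: 'b')
  sorted[2] = bb$cbccc  (last char: 'c')
  sorted[3] = bcccbb$c  (last char: 'c')
  sorted[4] = cbb$cbcc  (last char: 'c')
  sorted[5] = cbcccbb$  (last char: '$')
  sorted[6] = ccbb$cbc  (last char: 'c')
  sorted[7] = cccbb$cb  (last char: 'b')
Last column: bbccc$cb
Original string S is at sorted index 5

Answer: bbccc$cb
5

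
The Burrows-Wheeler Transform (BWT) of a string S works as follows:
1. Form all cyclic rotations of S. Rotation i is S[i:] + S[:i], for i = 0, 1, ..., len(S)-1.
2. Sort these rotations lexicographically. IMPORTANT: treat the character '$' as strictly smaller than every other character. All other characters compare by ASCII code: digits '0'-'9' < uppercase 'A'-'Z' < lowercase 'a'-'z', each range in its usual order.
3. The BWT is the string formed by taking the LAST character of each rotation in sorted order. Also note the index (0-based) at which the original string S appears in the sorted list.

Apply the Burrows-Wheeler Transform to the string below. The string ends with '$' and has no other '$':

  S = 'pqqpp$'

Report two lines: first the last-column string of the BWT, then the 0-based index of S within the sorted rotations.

All 6 rotations (rotation i = S[i:]+S[:i]):
  rot[0] = pqqpp$
  rot[1] = qqpp$p
  rot[2] = qpp$pq
  rot[3] = pp$pqq
  rot[4] = p$pqqp
  rot[5] = $pqqpp
Sorted (with $ < everything):
  sorted[0] = $pqqpp  (last char: 'p')
  sorted[1] = p$pqqp  (last char: 'p')
  sorted[2] = pp$pqq  (last char: 'q')
  sorted[3] = pqqpp$  (last char: '$')
  sorted[4] = qpp$pq  (last char: 'q')
  sorted[5] = qqpp$p  (last char: 'p')
Last column: ppq$qp
Original string S is at sorted index 3

Answer: ppq$qp
3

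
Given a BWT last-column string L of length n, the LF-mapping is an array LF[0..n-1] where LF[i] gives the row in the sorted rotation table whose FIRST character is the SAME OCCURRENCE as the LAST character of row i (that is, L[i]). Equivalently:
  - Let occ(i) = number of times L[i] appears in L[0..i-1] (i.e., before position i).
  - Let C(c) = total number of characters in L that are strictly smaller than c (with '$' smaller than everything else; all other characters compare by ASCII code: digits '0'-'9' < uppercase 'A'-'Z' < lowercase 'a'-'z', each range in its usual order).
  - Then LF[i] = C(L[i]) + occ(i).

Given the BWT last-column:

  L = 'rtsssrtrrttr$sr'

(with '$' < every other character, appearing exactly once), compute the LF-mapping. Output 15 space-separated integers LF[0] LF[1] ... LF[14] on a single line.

Char counts: '$':1, 'r':6, 's':4, 't':4
C (first-col start): C('$')=0, C('r')=1, C('s')=7, C('t')=11
L[0]='r': occ=0, LF[0]=C('r')+0=1+0=1
L[1]='t': occ=0, LF[1]=C('t')+0=11+0=11
L[2]='s': occ=0, LF[2]=C('s')+0=7+0=7
L[3]='s': occ=1, LF[3]=C('s')+1=7+1=8
L[4]='s': occ=2, LF[4]=C('s')+2=7+2=9
L[5]='r': occ=1, LF[5]=C('r')+1=1+1=2
L[6]='t': occ=1, LF[6]=C('t')+1=11+1=12
L[7]='r': occ=2, LF[7]=C('r')+2=1+2=3
L[8]='r': occ=3, LF[8]=C('r')+3=1+3=4
L[9]='t': occ=2, LF[9]=C('t')+2=11+2=13
L[10]='t': occ=3, LF[10]=C('t')+3=11+3=14
L[11]='r': occ=4, LF[11]=C('r')+4=1+4=5
L[12]='$': occ=0, LF[12]=C('$')+0=0+0=0
L[13]='s': occ=3, LF[13]=C('s')+3=7+3=10
L[14]='r': occ=5, LF[14]=C('r')+5=1+5=6

Answer: 1 11 7 8 9 2 12 3 4 13 14 5 0 10 6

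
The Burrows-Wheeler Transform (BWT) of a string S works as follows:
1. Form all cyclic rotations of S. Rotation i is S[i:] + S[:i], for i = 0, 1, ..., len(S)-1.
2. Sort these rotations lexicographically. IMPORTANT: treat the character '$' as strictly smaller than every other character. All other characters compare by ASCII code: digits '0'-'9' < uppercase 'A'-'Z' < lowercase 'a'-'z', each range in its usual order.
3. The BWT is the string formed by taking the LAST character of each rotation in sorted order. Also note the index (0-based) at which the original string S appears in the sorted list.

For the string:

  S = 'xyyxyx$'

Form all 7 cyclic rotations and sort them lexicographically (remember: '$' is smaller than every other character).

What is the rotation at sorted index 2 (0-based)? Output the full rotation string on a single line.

All 7 rotations (rotation i = S[i:]+S[:i]):
  rot[0] = xyyxyx$
  rot[1] = yyxyx$x
  rot[2] = yxyx$xy
  rot[3] = xyx$xyy
  rot[4] = yx$xyyx
  rot[5] = x$xyyxy
  rot[6] = $xyyxyx
Sorted (with $ < everything):
  sorted[0] = $xyyxyx
  sorted[1] = x$xyyxy
  sorted[2] = xyx$xyy
  sorted[3] = xyyxyx$
  sorted[4] = yx$xyyx
  sorted[5] = yxyx$xy
  sorted[6] = yyxyx$x
sorted[2] = xyx$xyy

Answer: xyx$xyy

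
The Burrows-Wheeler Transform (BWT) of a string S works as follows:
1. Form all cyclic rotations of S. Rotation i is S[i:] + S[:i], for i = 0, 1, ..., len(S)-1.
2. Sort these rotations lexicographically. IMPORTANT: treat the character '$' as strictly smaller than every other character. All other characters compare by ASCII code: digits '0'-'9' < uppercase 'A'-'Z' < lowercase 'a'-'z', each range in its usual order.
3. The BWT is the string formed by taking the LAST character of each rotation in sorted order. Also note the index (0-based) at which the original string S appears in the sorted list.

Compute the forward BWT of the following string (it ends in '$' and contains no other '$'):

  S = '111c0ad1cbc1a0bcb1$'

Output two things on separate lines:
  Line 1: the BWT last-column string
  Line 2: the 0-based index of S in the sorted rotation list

Answer: 1cab$1c1d10cc01bb1a
4

Derivation:
All 19 rotations (rotation i = S[i:]+S[:i]):
  rot[0] = 111c0ad1cbc1a0bcb1$
  rot[1] = 11c0ad1cbc1a0bcb1$1
  rot[2] = 1c0ad1cbc1a0bcb1$11
  rot[3] = c0ad1cbc1a0bcb1$111
  rot[4] = 0ad1cbc1a0bcb1$111c
  rot[5] = ad1cbc1a0bcb1$111c0
  rot[6] = d1cbc1a0bcb1$111c0a
  rot[7] = 1cbc1a0bcb1$111c0ad
  rot[8] = cbc1a0bcb1$111c0ad1
  rot[9] = bc1a0bcb1$111c0ad1c
  rot[10] = c1a0bcb1$111c0ad1cb
  rot[11] = 1a0bcb1$111c0ad1cbc
  rot[12] = a0bcb1$111c0ad1cbc1
  rot[13] = 0bcb1$111c0ad1cbc1a
  rot[14] = bcb1$111c0ad1cbc1a0
  rot[15] = cb1$111c0ad1cbc1a0b
  rot[16] = b1$111c0ad1cbc1a0bc
  rot[17] = 1$111c0ad1cbc1a0bcb
  rot[18] = $111c0ad1cbc1a0bcb1
Sorted (with $ < everything):
  sorted[0] = $111c0ad1cbc1a0bcb1  (last char: '1')
  sorted[1] = 0ad1cbc1a0bcb1$111c  (last char: 'c')
  sorted[2] = 0bcb1$111c0ad1cbc1a  (last char: 'a')
  sorted[3] = 1$111c0ad1cbc1a0bcb  (last char: 'b')
  sorted[4] = 111c0ad1cbc1a0bcb1$  (last char: '$')
  sorted[5] = 11c0ad1cbc1a0bcb1$1  (last char: '1')
  sorted[6] = 1a0bcb1$111c0ad1cbc  (last char: 'c')
  sorted[7] = 1c0ad1cbc1a0bcb1$11  (last char: '1')
  sorted[8] = 1cbc1a0bcb1$111c0ad  (last char: 'd')
  sorted[9] = a0bcb1$111c0ad1cbc1  (last char: '1')
  sorted[10] = ad1cbc1a0bcb1$111c0  (last char: '0')
  sorted[11] = b1$111c0ad1cbc1a0bc  (last char: 'c')
  sorted[12] = bc1a0bcb1$111c0ad1c  (last char: 'c')
  sorted[13] = bcb1$111c0ad1cbc1a0  (last char: '0')
  sorted[14] = c0ad1cbc1a0bcb1$111  (last char: '1')
  sorted[15] = c1a0bcb1$111c0ad1cb  (last char: 'b')
  sorted[16] = cb1$111c0ad1cbc1a0b  (last char: 'b')
  sorted[17] = cbc1a0bcb1$111c0ad1  (last char: '1')
  sorted[18] = d1cbc1a0bcb1$111c0a  (last char: 'a')
Last column: 1cab$1c1d10cc01bb1a
Original string S is at sorted index 4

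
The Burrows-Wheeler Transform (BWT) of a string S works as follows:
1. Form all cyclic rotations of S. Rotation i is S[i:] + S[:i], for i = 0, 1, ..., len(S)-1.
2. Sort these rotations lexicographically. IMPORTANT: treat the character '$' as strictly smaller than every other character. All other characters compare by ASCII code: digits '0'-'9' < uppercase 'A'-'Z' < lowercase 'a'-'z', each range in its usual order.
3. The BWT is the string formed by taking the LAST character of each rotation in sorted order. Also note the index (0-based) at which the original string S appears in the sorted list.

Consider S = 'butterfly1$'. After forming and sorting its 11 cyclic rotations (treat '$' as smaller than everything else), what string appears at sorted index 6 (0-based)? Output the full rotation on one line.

All 11 rotations (rotation i = S[i:]+S[:i]):
  rot[0] = butterfly1$
  rot[1] = utterfly1$b
  rot[2] = tterfly1$bu
  rot[3] = terfly1$but
  rot[4] = erfly1$butt
  rot[5] = rfly1$butte
  rot[6] = fly1$butter
  rot[7] = ly1$butterf
  rot[8] = y1$butterfl
  rot[9] = 1$butterfly
  rot[10] = $butterfly1
Sorted (with $ < everything):
  sorted[0] = $butterfly1
  sorted[1] = 1$butterfly
  sorted[2] = butterfly1$
  sorted[3] = erfly1$butt
  sorted[4] = fly1$butter
  sorted[5] = ly1$butterf
  sorted[6] = rfly1$butte
  sorted[7] = terfly1$but
  sorted[8] = tterfly1$bu
  sorted[9] = utterfly1$b
  sorted[10] = y1$butterfl
sorted[6] = rfly1$butte

Answer: rfly1$butte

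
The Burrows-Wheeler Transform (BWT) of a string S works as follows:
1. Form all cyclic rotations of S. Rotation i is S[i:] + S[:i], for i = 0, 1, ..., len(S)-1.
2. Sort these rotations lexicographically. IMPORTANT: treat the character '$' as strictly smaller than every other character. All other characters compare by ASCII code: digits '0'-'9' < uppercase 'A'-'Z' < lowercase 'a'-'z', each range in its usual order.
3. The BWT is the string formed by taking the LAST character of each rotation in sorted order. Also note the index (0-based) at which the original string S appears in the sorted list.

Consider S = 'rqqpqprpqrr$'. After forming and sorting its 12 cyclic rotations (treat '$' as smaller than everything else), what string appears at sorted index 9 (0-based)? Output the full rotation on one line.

All 12 rotations (rotation i = S[i:]+S[:i]):
  rot[0] = rqqpqprpqrr$
  rot[1] = qqpqprpqrr$r
  rot[2] = qpqprpqrr$rq
  rot[3] = pqprpqrr$rqq
  rot[4] = qprpqrr$rqqp
  rot[5] = prpqrr$rqqpq
  rot[6] = rpqrr$rqqpqp
  rot[7] = pqrr$rqqpqpr
  rot[8] = qrr$rqqpqprp
  rot[9] = rr$rqqpqprpq
  rot[10] = r$rqqpqprpqr
  rot[11] = $rqqpqprpqrr
Sorted (with $ < everything):
  sorted[0] = $rqqpqprpqrr
  sorted[1] = pqprpqrr$rqq
  sorted[2] = pqrr$rqqpqpr
  sorted[3] = prpqrr$rqqpq
  sorted[4] = qpqprpqrr$rq
  sorted[5] = qprpqrr$rqqp
  sorted[6] = qqpqprpqrr$r
  sorted[7] = qrr$rqqpqprp
  sorted[8] = r$rqqpqprpqr
  sorted[9] = rpqrr$rqqpqp
  sorted[10] = rqqpqprpqrr$
  sorted[11] = rr$rqqpqprpq
sorted[9] = rpqrr$rqqpqp

Answer: rpqrr$rqqpqp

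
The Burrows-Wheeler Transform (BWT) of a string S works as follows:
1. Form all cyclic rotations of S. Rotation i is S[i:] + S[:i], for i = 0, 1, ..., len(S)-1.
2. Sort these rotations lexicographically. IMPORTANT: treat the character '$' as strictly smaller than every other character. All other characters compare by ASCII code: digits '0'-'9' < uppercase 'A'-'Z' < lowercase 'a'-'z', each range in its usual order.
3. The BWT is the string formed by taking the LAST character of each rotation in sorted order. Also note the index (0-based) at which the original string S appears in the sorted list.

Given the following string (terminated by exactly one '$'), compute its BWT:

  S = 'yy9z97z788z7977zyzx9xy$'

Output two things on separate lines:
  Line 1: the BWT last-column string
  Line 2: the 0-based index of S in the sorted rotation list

Answer: y9zz97787zxyz9xy$z789y7
16

Derivation:
All 23 rotations (rotation i = S[i:]+S[:i]):
  rot[0] = yy9z97z788z7977zyzx9xy$
  rot[1] = y9z97z788z7977zyzx9xy$y
  rot[2] = 9z97z788z7977zyzx9xy$yy
  rot[3] = z97z788z7977zyzx9xy$yy9
  rot[4] = 97z788z7977zyzx9xy$yy9z
  rot[5] = 7z788z7977zyzx9xy$yy9z9
  rot[6] = z788z7977zyzx9xy$yy9z97
  rot[7] = 788z7977zyzx9xy$yy9z97z
  rot[8] = 88z7977zyzx9xy$yy9z97z7
  rot[9] = 8z7977zyzx9xy$yy9z97z78
  rot[10] = z7977zyzx9xy$yy9z97z788
  rot[11] = 7977zyzx9xy$yy9z97z788z
  rot[12] = 977zyzx9xy$yy9z97z788z7
  rot[13] = 77zyzx9xy$yy9z97z788z79
  rot[14] = 7zyzx9xy$yy9z97z788z797
  rot[15] = zyzx9xy$yy9z97z788z7977
  rot[16] = yzx9xy$yy9z97z788z7977z
  rot[17] = zx9xy$yy9z97z788z7977zy
  rot[18] = x9xy$yy9z97z788z7977zyz
  rot[19] = 9xy$yy9z97z788z7977zyzx
  rot[20] = xy$yy9z97z788z7977zyzx9
  rot[21] = y$yy9z97z788z7977zyzx9x
  rot[22] = $yy9z97z788z7977zyzx9xy
Sorted (with $ < everything):
  sorted[0] = $yy9z97z788z7977zyzx9xy  (last char: 'y')
  sorted[1] = 77zyzx9xy$yy9z97z788z79  (last char: '9')
  sorted[2] = 788z7977zyzx9xy$yy9z97z  (last char: 'z')
  sorted[3] = 7977zyzx9xy$yy9z97z788z  (last char: 'z')
  sorted[4] = 7z788z7977zyzx9xy$yy9z9  (last char: '9')
  sorted[5] = 7zyzx9xy$yy9z97z788z797  (last char: '7')
  sorted[6] = 88z7977zyzx9xy$yy9z97z7  (last char: '7')
  sorted[7] = 8z7977zyzx9xy$yy9z97z78  (last char: '8')
  sorted[8] = 977zyzx9xy$yy9z97z788z7  (last char: '7')
  sorted[9] = 97z788z7977zyzx9xy$yy9z  (last char: 'z')
  sorted[10] = 9xy$yy9z97z788z7977zyzx  (last char: 'x')
  sorted[11] = 9z97z788z7977zyzx9xy$yy  (last char: 'y')
  sorted[12] = x9xy$yy9z97z788z7977zyz  (last char: 'z')
  sorted[13] = xy$yy9z97z788z7977zyzx9  (last char: '9')
  sorted[14] = y$yy9z97z788z7977zyzx9x  (last char: 'x')
  sorted[15] = y9z97z788z7977zyzx9xy$y  (last char: 'y')
  sorted[16] = yy9z97z788z7977zyzx9xy$  (last char: '$')
  sorted[17] = yzx9xy$yy9z97z788z7977z  (last char: 'z')
  sorted[18] = z788z7977zyzx9xy$yy9z97  (last char: '7')
  sorted[19] = z7977zyzx9xy$yy9z97z788  (last char: '8')
  sorted[20] = z97z788z7977zyzx9xy$yy9  (last char: '9')
  sorted[21] = zx9xy$yy9z97z788z7977zy  (last char: 'y')
  sorted[22] = zyzx9xy$yy9z97z788z7977  (last char: '7')
Last column: y9zz97787zxyz9xy$z789y7
Original string S is at sorted index 16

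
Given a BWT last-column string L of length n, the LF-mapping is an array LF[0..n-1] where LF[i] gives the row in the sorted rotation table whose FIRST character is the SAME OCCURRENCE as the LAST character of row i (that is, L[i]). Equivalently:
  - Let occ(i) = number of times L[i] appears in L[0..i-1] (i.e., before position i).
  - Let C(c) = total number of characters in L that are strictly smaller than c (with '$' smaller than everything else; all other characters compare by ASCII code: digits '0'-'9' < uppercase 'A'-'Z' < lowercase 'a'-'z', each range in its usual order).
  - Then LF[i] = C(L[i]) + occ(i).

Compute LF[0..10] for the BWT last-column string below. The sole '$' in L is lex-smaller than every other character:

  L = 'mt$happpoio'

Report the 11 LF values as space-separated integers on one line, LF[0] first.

Answer: 4 10 0 2 1 7 8 9 5 3 6

Derivation:
Char counts: '$':1, 'a':1, 'h':1, 'i':1, 'm':1, 'o':2, 'p':3, 't':1
C (first-col start): C('$')=0, C('a')=1, C('h')=2, C('i')=3, C('m')=4, C('o')=5, C('p')=7, C('t')=10
L[0]='m': occ=0, LF[0]=C('m')+0=4+0=4
L[1]='t': occ=0, LF[1]=C('t')+0=10+0=10
L[2]='$': occ=0, LF[2]=C('$')+0=0+0=0
L[3]='h': occ=0, LF[3]=C('h')+0=2+0=2
L[4]='a': occ=0, LF[4]=C('a')+0=1+0=1
L[5]='p': occ=0, LF[5]=C('p')+0=7+0=7
L[6]='p': occ=1, LF[6]=C('p')+1=7+1=8
L[7]='p': occ=2, LF[7]=C('p')+2=7+2=9
L[8]='o': occ=0, LF[8]=C('o')+0=5+0=5
L[9]='i': occ=0, LF[9]=C('i')+0=3+0=3
L[10]='o': occ=1, LF[10]=C('o')+1=5+1=6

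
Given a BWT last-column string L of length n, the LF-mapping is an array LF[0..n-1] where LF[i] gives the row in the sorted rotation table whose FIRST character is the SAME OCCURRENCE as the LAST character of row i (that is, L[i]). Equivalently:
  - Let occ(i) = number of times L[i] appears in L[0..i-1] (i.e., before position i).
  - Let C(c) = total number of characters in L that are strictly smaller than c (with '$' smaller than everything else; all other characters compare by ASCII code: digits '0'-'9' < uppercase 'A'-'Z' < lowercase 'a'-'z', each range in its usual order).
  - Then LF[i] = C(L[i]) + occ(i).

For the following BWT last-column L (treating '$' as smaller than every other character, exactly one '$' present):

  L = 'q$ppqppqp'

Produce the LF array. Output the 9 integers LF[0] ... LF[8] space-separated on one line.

Char counts: '$':1, 'p':5, 'q':3
C (first-col start): C('$')=0, C('p')=1, C('q')=6
L[0]='q': occ=0, LF[0]=C('q')+0=6+0=6
L[1]='$': occ=0, LF[1]=C('$')+0=0+0=0
L[2]='p': occ=0, LF[2]=C('p')+0=1+0=1
L[3]='p': occ=1, LF[3]=C('p')+1=1+1=2
L[4]='q': occ=1, LF[4]=C('q')+1=6+1=7
L[5]='p': occ=2, LF[5]=C('p')+2=1+2=3
L[6]='p': occ=3, LF[6]=C('p')+3=1+3=4
L[7]='q': occ=2, LF[7]=C('q')+2=6+2=8
L[8]='p': occ=4, LF[8]=C('p')+4=1+4=5

Answer: 6 0 1 2 7 3 4 8 5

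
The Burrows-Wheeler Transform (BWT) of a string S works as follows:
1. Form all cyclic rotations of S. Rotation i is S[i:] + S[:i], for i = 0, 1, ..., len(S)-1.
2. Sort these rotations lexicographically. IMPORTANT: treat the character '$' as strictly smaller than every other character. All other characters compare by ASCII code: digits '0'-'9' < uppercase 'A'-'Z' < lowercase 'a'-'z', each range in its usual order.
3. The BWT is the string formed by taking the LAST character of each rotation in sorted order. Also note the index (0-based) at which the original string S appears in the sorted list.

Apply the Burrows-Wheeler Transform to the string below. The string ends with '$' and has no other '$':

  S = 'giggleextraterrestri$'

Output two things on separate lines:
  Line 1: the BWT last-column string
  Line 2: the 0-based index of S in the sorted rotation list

Answer: irltrei$grggtrteeaxse
7

Derivation:
All 21 rotations (rotation i = S[i:]+S[:i]):
  rot[0] = giggleextraterrestri$
  rot[1] = iggleextraterrestri$g
  rot[2] = ggleextraterrestri$gi
  rot[3] = gleextraterrestri$gig
  rot[4] = leextraterrestri$gigg
  rot[5] = eextraterrestri$giggl
  rot[6] = extraterrestri$giggle
  rot[7] = xtraterrestri$gigglee
  rot[8] = traterrestri$giggleex
  rot[9] = raterrestri$giggleext
  rot[10] = aterrestri$giggleextr
  rot[11] = terrestri$giggleextra
  rot[12] = errestri$giggleextrat
  rot[13] = rrestri$giggleextrate
  rot[14] = restri$giggleextrater
  rot[15] = estri$giggleextraterr
  rot[16] = stri$giggleextraterre
  rot[17] = tri$giggleextraterres
  rot[18] = ri$giggleextraterrest
  rot[19] = i$giggleextraterrestr
  rot[20] = $giggleextraterrestri
Sorted (with $ < everything):
  sorted[0] = $giggleextraterrestri  (last char: 'i')
  sorted[1] = aterrestri$giggleextr  (last char: 'r')
  sorted[2] = eextraterrestri$giggl  (last char: 'l')
  sorted[3] = errestri$giggleextrat  (last char: 't')
  sorted[4] = estri$giggleextraterr  (last char: 'r')
  sorted[5] = extraterrestri$giggle  (last char: 'e')
  sorted[6] = ggleextraterrestri$gi  (last char: 'i')
  sorted[7] = giggleextraterrestri$  (last char: '$')
  sorted[8] = gleextraterrestri$gig  (last char: 'g')
  sorted[9] = i$giggleextraterrestr  (last char: 'r')
  sorted[10] = iggleextraterrestri$g  (last char: 'g')
  sorted[11] = leextraterrestri$gigg  (last char: 'g')
  sorted[12] = raterrestri$giggleext  (last char: 't')
  sorted[13] = restri$giggleextrater  (last char: 'r')
  sorted[14] = ri$giggleextraterrest  (last char: 't')
  sorted[15] = rrestri$giggleextrate  (last char: 'e')
  sorted[16] = stri$giggleextraterre  (last char: 'e')
  sorted[17] = terrestri$giggleextra  (last char: 'a')
  sorted[18] = traterrestri$giggleex  (last char: 'x')
  sorted[19] = tri$giggleextraterres  (last char: 's')
  sorted[20] = xtraterrestri$gigglee  (last char: 'e')
Last column: irltrei$grggtrteeaxse
Original string S is at sorted index 7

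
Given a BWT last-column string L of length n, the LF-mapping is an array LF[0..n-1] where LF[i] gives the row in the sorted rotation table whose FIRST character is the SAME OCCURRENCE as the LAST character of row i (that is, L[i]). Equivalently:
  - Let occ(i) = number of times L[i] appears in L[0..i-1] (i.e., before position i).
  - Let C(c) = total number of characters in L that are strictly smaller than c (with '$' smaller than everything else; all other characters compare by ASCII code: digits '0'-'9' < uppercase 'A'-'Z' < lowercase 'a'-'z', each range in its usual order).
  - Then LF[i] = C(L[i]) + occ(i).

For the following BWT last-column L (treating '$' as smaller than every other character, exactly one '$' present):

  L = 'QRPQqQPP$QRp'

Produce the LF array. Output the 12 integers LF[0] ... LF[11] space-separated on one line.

Answer: 4 8 1 5 11 6 2 3 0 7 9 10

Derivation:
Char counts: '$':1, 'P':3, 'Q':4, 'R':2, 'p':1, 'q':1
C (first-col start): C('$')=0, C('P')=1, C('Q')=4, C('R')=8, C('p')=10, C('q')=11
L[0]='Q': occ=0, LF[0]=C('Q')+0=4+0=4
L[1]='R': occ=0, LF[1]=C('R')+0=8+0=8
L[2]='P': occ=0, LF[2]=C('P')+0=1+0=1
L[3]='Q': occ=1, LF[3]=C('Q')+1=4+1=5
L[4]='q': occ=0, LF[4]=C('q')+0=11+0=11
L[5]='Q': occ=2, LF[5]=C('Q')+2=4+2=6
L[6]='P': occ=1, LF[6]=C('P')+1=1+1=2
L[7]='P': occ=2, LF[7]=C('P')+2=1+2=3
L[8]='$': occ=0, LF[8]=C('$')+0=0+0=0
L[9]='Q': occ=3, LF[9]=C('Q')+3=4+3=7
L[10]='R': occ=1, LF[10]=C('R')+1=8+1=9
L[11]='p': occ=0, LF[11]=C('p')+0=10+0=10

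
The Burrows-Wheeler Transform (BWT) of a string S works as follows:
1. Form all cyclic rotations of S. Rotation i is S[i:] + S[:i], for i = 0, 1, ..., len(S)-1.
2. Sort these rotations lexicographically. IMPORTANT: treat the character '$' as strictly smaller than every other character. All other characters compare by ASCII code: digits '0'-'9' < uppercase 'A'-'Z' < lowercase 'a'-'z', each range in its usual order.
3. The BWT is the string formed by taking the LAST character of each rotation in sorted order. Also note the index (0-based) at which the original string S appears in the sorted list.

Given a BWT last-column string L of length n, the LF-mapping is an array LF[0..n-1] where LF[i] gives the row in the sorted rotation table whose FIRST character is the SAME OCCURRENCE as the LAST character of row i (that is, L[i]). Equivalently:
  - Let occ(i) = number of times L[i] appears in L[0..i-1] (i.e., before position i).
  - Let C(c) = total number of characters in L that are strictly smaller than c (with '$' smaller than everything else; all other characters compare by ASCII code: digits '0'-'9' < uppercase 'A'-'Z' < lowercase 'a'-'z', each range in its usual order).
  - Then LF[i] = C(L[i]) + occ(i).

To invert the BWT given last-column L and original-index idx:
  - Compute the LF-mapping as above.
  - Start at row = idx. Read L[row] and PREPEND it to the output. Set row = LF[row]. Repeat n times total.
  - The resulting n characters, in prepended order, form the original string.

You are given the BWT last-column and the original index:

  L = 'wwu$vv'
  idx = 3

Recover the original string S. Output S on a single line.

LF mapping: 4 5 1 0 2 3
Walk LF starting at row 3, prepending L[row]:
  step 1: row=3, L[3]='$', prepend. Next row=LF[3]=0
  step 2: row=0, L[0]='w', prepend. Next row=LF[0]=4
  step 3: row=4, L[4]='v', prepend. Next row=LF[4]=2
  step 4: row=2, L[2]='u', prepend. Next row=LF[2]=1
  step 5: row=1, L[1]='w', prepend. Next row=LF[1]=5
  step 6: row=5, L[5]='v', prepend. Next row=LF[5]=3
Reversed output: vwuvw$

Answer: vwuvw$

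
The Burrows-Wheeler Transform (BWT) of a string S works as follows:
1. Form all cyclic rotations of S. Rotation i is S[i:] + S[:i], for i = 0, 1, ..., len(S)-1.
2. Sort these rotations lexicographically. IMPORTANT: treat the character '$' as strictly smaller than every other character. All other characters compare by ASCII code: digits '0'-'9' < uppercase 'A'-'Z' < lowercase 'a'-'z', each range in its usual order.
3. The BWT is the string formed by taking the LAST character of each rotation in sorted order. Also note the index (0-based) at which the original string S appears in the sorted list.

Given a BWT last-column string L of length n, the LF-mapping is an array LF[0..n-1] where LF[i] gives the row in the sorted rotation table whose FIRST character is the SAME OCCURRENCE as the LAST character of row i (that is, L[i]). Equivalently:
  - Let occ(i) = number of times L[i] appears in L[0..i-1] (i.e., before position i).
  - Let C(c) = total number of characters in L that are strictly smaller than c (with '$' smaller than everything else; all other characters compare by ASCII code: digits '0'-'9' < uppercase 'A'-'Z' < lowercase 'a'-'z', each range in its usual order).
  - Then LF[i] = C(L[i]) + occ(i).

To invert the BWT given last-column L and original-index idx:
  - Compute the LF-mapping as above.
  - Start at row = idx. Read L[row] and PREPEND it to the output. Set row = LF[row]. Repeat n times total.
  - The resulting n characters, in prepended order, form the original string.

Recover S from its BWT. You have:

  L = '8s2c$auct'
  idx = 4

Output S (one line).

Answer: cactus28$

Derivation:
LF mapping: 2 6 1 4 0 3 8 5 7
Walk LF starting at row 4, prepending L[row]:
  step 1: row=4, L[4]='$', prepend. Next row=LF[4]=0
  step 2: row=0, L[0]='8', prepend. Next row=LF[0]=2
  step 3: row=2, L[2]='2', prepend. Next row=LF[2]=1
  step 4: row=1, L[1]='s', prepend. Next row=LF[1]=6
  step 5: row=6, L[6]='u', prepend. Next row=LF[6]=8
  step 6: row=8, L[8]='t', prepend. Next row=LF[8]=7
  step 7: row=7, L[7]='c', prepend. Next row=LF[7]=5
  step 8: row=5, L[5]='a', prepend. Next row=LF[5]=3
  step 9: row=3, L[3]='c', prepend. Next row=LF[3]=4
Reversed output: cactus28$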